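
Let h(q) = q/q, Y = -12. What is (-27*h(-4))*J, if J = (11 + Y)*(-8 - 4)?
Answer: -324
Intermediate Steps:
J = 12 (J = (11 - 12)*(-8 - 4) = -1*(-12) = 12)
h(q) = 1
(-27*h(-4))*J = -27*1*12 = -27*12 = -324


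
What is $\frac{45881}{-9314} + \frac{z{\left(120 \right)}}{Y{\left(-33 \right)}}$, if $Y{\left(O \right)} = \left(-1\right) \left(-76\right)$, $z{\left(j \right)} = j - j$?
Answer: $- \frac{45881}{9314} \approx -4.926$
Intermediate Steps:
$z{\left(j \right)} = 0$
$Y{\left(O \right)} = 76$
$\frac{45881}{-9314} + \frac{z{\left(120 \right)}}{Y{\left(-33 \right)}} = \frac{45881}{-9314} + \frac{0}{76} = 45881 \left(- \frac{1}{9314}\right) + 0 \cdot \frac{1}{76} = - \frac{45881}{9314} + 0 = - \frac{45881}{9314}$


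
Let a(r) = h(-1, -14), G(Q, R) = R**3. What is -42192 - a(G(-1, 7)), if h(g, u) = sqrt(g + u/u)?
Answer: -42192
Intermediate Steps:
h(g, u) = sqrt(1 + g) (h(g, u) = sqrt(g + 1) = sqrt(1 + g))
a(r) = 0 (a(r) = sqrt(1 - 1) = sqrt(0) = 0)
-42192 - a(G(-1, 7)) = -42192 - 1*0 = -42192 + 0 = -42192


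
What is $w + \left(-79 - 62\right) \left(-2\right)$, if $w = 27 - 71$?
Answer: $238$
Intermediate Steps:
$w = -44$ ($w = 27 - 71 = -44$)
$w + \left(-79 - 62\right) \left(-2\right) = -44 + \left(-79 - 62\right) \left(-2\right) = -44 - -282 = -44 + 282 = 238$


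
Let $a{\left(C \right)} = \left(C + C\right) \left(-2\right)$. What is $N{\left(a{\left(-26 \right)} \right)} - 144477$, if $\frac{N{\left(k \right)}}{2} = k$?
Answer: $-144269$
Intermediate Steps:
$a{\left(C \right)} = - 4 C$ ($a{\left(C \right)} = 2 C \left(-2\right) = - 4 C$)
$N{\left(k \right)} = 2 k$
$N{\left(a{\left(-26 \right)} \right)} - 144477 = 2 \left(\left(-4\right) \left(-26\right)\right) - 144477 = 2 \cdot 104 - 144477 = 208 - 144477 = -144269$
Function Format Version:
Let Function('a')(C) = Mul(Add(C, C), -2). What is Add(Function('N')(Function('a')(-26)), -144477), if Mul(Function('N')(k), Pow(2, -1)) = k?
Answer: -144269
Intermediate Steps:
Function('a')(C) = Mul(-4, C) (Function('a')(C) = Mul(Mul(2, C), -2) = Mul(-4, C))
Function('N')(k) = Mul(2, k)
Add(Function('N')(Function('a')(-26)), -144477) = Add(Mul(2, Mul(-4, -26)), -144477) = Add(Mul(2, 104), -144477) = Add(208, -144477) = -144269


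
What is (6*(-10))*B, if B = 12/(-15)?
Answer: 48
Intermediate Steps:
B = -⅘ (B = 12*(-1/15) = -⅘ ≈ -0.80000)
(6*(-10))*B = (6*(-10))*(-⅘) = -60*(-⅘) = 48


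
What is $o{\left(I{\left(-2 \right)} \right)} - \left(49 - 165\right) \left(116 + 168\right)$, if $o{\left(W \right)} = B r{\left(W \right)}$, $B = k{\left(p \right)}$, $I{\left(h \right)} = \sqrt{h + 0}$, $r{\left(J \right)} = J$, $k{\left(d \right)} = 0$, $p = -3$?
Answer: $32944$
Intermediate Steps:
$I{\left(h \right)} = \sqrt{h}$
$B = 0$
$o{\left(W \right)} = 0$ ($o{\left(W \right)} = 0 W = 0$)
$o{\left(I{\left(-2 \right)} \right)} - \left(49 - 165\right) \left(116 + 168\right) = 0 - \left(49 - 165\right) \left(116 + 168\right) = 0 - \left(-116\right) 284 = 0 - -32944 = 0 + 32944 = 32944$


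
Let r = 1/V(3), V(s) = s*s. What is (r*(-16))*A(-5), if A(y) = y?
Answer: 80/9 ≈ 8.8889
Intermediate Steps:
V(s) = s²
r = ⅑ (r = 1/(3²) = 1/9 = ⅑ ≈ 0.11111)
(r*(-16))*A(-5) = ((⅑)*(-16))*(-5) = -16/9*(-5) = 80/9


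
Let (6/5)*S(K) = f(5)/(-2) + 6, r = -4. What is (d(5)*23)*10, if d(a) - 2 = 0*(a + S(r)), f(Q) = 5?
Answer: 460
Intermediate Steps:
S(K) = 35/12 (S(K) = 5*(5/(-2) + 6)/6 = 5*(5*(-½) + 6)/6 = 5*(-5/2 + 6)/6 = (⅚)*(7/2) = 35/12)
d(a) = 2 (d(a) = 2 + 0*(a + 35/12) = 2 + 0*(35/12 + a) = 2 + 0 = 2)
(d(5)*23)*10 = (2*23)*10 = 46*10 = 460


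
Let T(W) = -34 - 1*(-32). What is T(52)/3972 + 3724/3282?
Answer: 410699/362114 ≈ 1.1342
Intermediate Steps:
T(W) = -2 (T(W) = -34 + 32 = -2)
T(52)/3972 + 3724/3282 = -2/3972 + 3724/3282 = -2*1/3972 + 3724*(1/3282) = -1/1986 + 1862/1641 = 410699/362114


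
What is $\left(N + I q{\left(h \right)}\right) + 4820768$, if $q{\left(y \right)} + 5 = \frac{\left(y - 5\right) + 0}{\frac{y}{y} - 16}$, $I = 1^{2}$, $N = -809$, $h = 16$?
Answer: $\frac{72299299}{15} \approx 4.82 \cdot 10^{6}$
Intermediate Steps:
$I = 1$
$q{\left(y \right)} = - \frac{14}{3} - \frac{y}{15}$ ($q{\left(y \right)} = -5 + \frac{\left(y - 5\right) + 0}{\frac{y}{y} - 16} = -5 + \frac{\left(y - 5\right) + 0}{1 - 16} = -5 + \frac{\left(-5 + y\right) + 0}{-15} = -5 + \left(-5 + y\right) \left(- \frac{1}{15}\right) = -5 - \left(- \frac{1}{3} + \frac{y}{15}\right) = - \frac{14}{3} - \frac{y}{15}$)
$\left(N + I q{\left(h \right)}\right) + 4820768 = \left(-809 + 1 \left(- \frac{14}{3} - \frac{16}{15}\right)\right) + 4820768 = \left(-809 + 1 \left(- \frac{86}{15}\right)\right) + 4820768 = \left(-809 - \frac{86}{15}\right) + 4820768 = - \frac{12221}{15} + 4820768 = \frac{72299299}{15}$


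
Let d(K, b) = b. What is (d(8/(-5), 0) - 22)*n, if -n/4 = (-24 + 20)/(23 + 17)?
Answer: -44/5 ≈ -8.8000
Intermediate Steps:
n = ⅖ (n = -4*(-24 + 20)/(23 + 17) = -(-16)/40 = -4*(-⅒) = ⅖ ≈ 0.40000)
(d(8/(-5), 0) - 22)*n = (0 - 22)*(⅖) = -22*⅖ = -44/5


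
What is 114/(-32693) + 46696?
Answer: 1526632214/32693 ≈ 46696.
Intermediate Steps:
114/(-32693) + 46696 = 114*(-1/32693) + 46696 = -114/32693 + 46696 = 1526632214/32693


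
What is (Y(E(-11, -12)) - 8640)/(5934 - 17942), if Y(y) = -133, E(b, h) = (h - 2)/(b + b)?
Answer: 8773/12008 ≈ 0.73060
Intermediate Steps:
E(b, h) = (-2 + h)/(2*b) (E(b, h) = (-2 + h)/((2*b)) = (-2 + h)*(1/(2*b)) = (-2 + h)/(2*b))
(Y(E(-11, -12)) - 8640)/(5934 - 17942) = (-133 - 8640)/(5934 - 17942) = -8773/(-12008) = -8773*(-1/12008) = 8773/12008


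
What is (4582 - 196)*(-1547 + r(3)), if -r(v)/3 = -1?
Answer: -6771984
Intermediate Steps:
r(v) = 3 (r(v) = -3*(-1) = 3)
(4582 - 196)*(-1547 + r(3)) = (4582 - 196)*(-1547 + 3) = 4386*(-1544) = -6771984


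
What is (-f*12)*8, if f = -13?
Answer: 1248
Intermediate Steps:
(-f*12)*8 = (-1*(-13)*12)*8 = (13*12)*8 = 156*8 = 1248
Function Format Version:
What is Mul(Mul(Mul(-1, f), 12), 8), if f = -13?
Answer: 1248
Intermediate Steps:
Mul(Mul(Mul(-1, f), 12), 8) = Mul(Mul(Mul(-1, -13), 12), 8) = Mul(Mul(13, 12), 8) = Mul(156, 8) = 1248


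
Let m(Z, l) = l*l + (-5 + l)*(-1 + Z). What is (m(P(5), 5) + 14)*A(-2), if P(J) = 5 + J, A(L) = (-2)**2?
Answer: 156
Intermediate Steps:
A(L) = 4
m(Z, l) = l**2 + (-1 + Z)*(-5 + l)
(m(P(5), 5) + 14)*A(-2) = ((5 + 5**2 - 1*5 - 5*(5 + 5) + (5 + 5)*5) + 14)*4 = ((5 + 25 - 5 - 5*10 + 10*5) + 14)*4 = ((5 + 25 - 5 - 50 + 50) + 14)*4 = (25 + 14)*4 = 39*4 = 156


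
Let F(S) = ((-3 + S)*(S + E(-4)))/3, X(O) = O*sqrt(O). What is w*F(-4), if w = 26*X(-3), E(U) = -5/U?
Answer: -1001*I*sqrt(3)/2 ≈ -866.89*I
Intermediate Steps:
X(O) = O**(3/2)
w = -78*I*sqrt(3) (w = 26*(-3)**(3/2) = 26*(-3*I*sqrt(3)) = -78*I*sqrt(3) ≈ -135.1*I)
F(S) = (-3 + S)*(5/4 + S)/3 (F(S) = ((-3 + S)*(S - 5/(-4)))/3 = ((-3 + S)*(S - 5*(-1/4)))*(1/3) = ((-3 + S)*(S + 5/4))*(1/3) = ((-3 + S)*(5/4 + S))*(1/3) = (-3 + S)*(5/4 + S)/3)
w*F(-4) = (-78*I*sqrt(3))*(-5/4 - 7/12*(-4) + (1/3)*(-4)**2) = (-78*I*sqrt(3))*(-5/4 + 7/3 + (1/3)*16) = (-78*I*sqrt(3))*(-5/4 + 7/3 + 16/3) = -78*I*sqrt(3)*(77/12) = -1001*I*sqrt(3)/2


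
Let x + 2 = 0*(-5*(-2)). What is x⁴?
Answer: 16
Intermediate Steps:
x = -2 (x = -2 + 0*(-5*(-2)) = -2 + 0*10 = -2 + 0 = -2)
x⁴ = (-2)⁴ = 16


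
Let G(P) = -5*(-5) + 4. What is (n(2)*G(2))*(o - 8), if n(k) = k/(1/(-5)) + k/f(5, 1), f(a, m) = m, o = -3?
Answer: 2552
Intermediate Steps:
G(P) = 29 (G(P) = 25 + 4 = 29)
n(k) = -4*k (n(k) = k/(1/(-5)) + k/1 = k/(-⅕) + k*1 = k*(-5) + k = -5*k + k = -4*k)
(n(2)*G(2))*(o - 8) = (-4*2*29)*(-3 - 8) = -8*29*(-11) = -232*(-11) = 2552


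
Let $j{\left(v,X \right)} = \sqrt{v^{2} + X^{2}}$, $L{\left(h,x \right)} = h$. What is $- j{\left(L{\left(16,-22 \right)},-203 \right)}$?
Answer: $- \sqrt{41465} \approx -203.63$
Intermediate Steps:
$j{\left(v,X \right)} = \sqrt{X^{2} + v^{2}}$
$- j{\left(L{\left(16,-22 \right)},-203 \right)} = - \sqrt{\left(-203\right)^{2} + 16^{2}} = - \sqrt{41209 + 256} = - \sqrt{41465}$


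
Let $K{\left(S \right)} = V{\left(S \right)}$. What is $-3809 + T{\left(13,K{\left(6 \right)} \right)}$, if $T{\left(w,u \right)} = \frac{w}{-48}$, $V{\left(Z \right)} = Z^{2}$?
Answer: $- \frac{182845}{48} \approx -3809.3$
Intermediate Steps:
$K{\left(S \right)} = S^{2}$
$T{\left(w,u \right)} = - \frac{w}{48}$ ($T{\left(w,u \right)} = w \left(- \frac{1}{48}\right) = - \frac{w}{48}$)
$-3809 + T{\left(13,K{\left(6 \right)} \right)} = -3809 - \frac{13}{48} = - \frac{182845}{48}$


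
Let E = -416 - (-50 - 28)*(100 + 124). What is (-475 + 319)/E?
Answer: -3/328 ≈ -0.0091463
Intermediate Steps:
E = 17056 (E = -416 - (-78)*224 = -416 - 1*(-17472) = -416 + 17472 = 17056)
(-475 + 319)/E = (-475 + 319)/17056 = -156*1/17056 = -3/328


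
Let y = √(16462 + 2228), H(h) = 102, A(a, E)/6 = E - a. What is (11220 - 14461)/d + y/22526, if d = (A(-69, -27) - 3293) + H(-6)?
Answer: 3241/2939 + √18690/22526 ≈ 1.1088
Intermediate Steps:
A(a, E) = -6*a + 6*E (A(a, E) = 6*(E - a) = -6*a + 6*E)
y = √18690 ≈ 136.71
d = -2939 (d = ((-6*(-69) + 6*(-27)) - 3293) + 102 = ((414 - 162) - 3293) + 102 = (252 - 3293) + 102 = -3041 + 102 = -2939)
(11220 - 14461)/d + y/22526 = (11220 - 14461)/(-2939) + √18690/22526 = -3241*(-1/2939) + √18690*(1/22526) = 3241/2939 + √18690/22526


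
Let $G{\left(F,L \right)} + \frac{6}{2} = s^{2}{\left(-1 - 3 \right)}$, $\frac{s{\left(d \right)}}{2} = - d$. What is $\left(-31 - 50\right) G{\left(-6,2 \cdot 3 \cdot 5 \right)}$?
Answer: $-4941$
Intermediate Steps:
$s{\left(d \right)} = - 2 d$ ($s{\left(d \right)} = 2 \left(- d\right) = - 2 d$)
$G{\left(F,L \right)} = 61$ ($G{\left(F,L \right)} = -3 + \left(- 2 \left(-1 - 3\right)\right)^{2} = -3 + \left(\left(-2\right) \left(-4\right)\right)^{2} = -3 + 8^{2} = -3 + 64 = 61$)
$\left(-31 - 50\right) G{\left(-6,2 \cdot 3 \cdot 5 \right)} = \left(-31 - 50\right) 61 = \left(-81\right) 61 = -4941$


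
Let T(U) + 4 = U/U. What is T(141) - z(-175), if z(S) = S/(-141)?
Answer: -598/141 ≈ -4.2411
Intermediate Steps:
z(S) = -S/141 (z(S) = S*(-1/141) = -S/141)
T(U) = -3 (T(U) = -4 + U/U = -4 + 1 = -3)
T(141) - z(-175) = -3 - (-1)*(-175)/141 = -3 - 1*175/141 = -3 - 175/141 = -598/141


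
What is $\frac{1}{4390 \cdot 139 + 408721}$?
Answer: $\frac{1}{1018931} \approx 9.8142 \cdot 10^{-7}$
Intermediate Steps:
$\frac{1}{4390 \cdot 139 + 408721} = \frac{1}{610210 + 408721} = \frac{1}{1018931}$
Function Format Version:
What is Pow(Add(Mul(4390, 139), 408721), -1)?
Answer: Rational(1, 1018931) ≈ 9.8142e-7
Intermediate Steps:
Pow(Add(Mul(4390, 139), 408721), -1) = Pow(Add(610210, 408721), -1) = Pow(1018931, -1) = Rational(1, 1018931)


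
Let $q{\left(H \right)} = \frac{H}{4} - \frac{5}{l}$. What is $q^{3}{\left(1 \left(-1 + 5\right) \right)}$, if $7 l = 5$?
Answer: $-216$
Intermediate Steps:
$l = \frac{5}{7}$ ($l = \frac{1}{7} \cdot 5 = \frac{5}{7} \approx 0.71429$)
$q{\left(H \right)} = -7 + \frac{H}{4}$ ($q{\left(H \right)} = \frac{H}{4} - \frac{5}{\frac{5}{7}} = H \frac{1}{4} - 7 = \frac{H}{4} - 7 = -7 + \frac{H}{4}$)
$q^{3}{\left(1 \left(-1 + 5\right) \right)} = \left(-7 + \frac{1 \left(-1 + 5\right)}{4}\right)^{3} = \left(-7 + \frac{1 \cdot 4}{4}\right)^{3} = \left(-7 + \frac{1}{4} \cdot 4\right)^{3} = \left(-7 + 1\right)^{3} = \left(-6\right)^{3} = -216$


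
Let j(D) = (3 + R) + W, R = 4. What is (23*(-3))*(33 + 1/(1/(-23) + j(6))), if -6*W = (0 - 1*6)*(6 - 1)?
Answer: -627762/275 ≈ -2282.8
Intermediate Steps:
W = 5 (W = -(0 - 1*6)*(6 - 1)/6 = -(0 - 6)*5/6 = -(-1)*5 = -1/6*(-30) = 5)
j(D) = 12 (j(D) = (3 + 4) + 5 = 7 + 5 = 12)
(23*(-3))*(33 + 1/(1/(-23) + j(6))) = (23*(-3))*(33 + 1/(1/(-23) + 12)) = -69*(33 + 1/(-1/23 + 12)) = -69*(33 + 1/(275/23)) = -69*(33 + 23/275) = -69*9098/275 = -627762/275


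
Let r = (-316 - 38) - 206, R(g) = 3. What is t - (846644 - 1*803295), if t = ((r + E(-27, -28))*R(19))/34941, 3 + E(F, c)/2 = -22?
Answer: -504886413/11647 ≈ -43349.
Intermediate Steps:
E(F, c) = -50 (E(F, c) = -6 + 2*(-22) = -6 - 44 = -50)
r = -560 (r = -354 - 206 = -560)
t = -610/11647 (t = ((-560 - 50)*3)/34941 = -610*3*(1/34941) = -1830*1/34941 = -610/11647 ≈ -0.052374)
t - (846644 - 1*803295) = -610/11647 - (846644 - 1*803295) = -610/11647 - (846644 - 803295) = -610/11647 - 1*43349 = -610/11647 - 43349 = -504886413/11647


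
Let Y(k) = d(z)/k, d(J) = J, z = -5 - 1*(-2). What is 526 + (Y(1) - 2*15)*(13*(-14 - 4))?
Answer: 8248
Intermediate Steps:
z = -3 (z = -5 + 2 = -3)
Y(k) = -3/k
526 + (Y(1) - 2*15)*(13*(-14 - 4)) = 526 + (-3/1 - 2*15)*(13*(-14 - 4)) = 526 + (-3*1 - 30)*(13*(-18)) = 526 + (-3 - 30)*(-234) = 526 - 33*(-234) = 526 + 7722 = 8248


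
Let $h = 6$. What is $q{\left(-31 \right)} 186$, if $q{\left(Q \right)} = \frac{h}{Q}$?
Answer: $-36$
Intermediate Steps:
$q{\left(Q \right)} = \frac{6}{Q}$
$q{\left(-31 \right)} 186 = \frac{6}{-31} \cdot 186 = 6 \left(- \frac{1}{31}\right) 186 = \left(- \frac{6}{31}\right) 186 = -36$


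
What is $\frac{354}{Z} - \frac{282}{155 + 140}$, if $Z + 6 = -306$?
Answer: $- \frac{32069}{15340} \approx -2.0905$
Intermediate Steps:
$Z = -312$ ($Z = -6 - 306 = -312$)
$\frac{354}{Z} - \frac{282}{155 + 140} = \frac{354}{-312} - \frac{282}{155 + 140} = 354 \left(- \frac{1}{312}\right) - \frac{282}{295} = - \frac{59}{52} - \frac{282}{295} = - \frac{32069}{15340}$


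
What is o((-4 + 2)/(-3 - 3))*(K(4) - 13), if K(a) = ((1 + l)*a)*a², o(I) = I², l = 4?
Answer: 307/9 ≈ 34.111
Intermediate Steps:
K(a) = 5*a³ (K(a) = ((1 + 4)*a)*a² = (5*a)*a² = 5*a³)
o((-4 + 2)/(-3 - 3))*(K(4) - 13) = ((-4 + 2)/(-3 - 3))²*(5*4³ - 13) = (-2/(-6))²*(5*64 - 13) = (-2*(-⅙))²*(320 - 13) = (⅓)²*307 = (⅑)*307 = 307/9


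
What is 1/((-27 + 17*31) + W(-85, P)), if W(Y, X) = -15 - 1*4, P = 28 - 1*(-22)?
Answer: 1/481 ≈ 0.0020790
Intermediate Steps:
P = 50 (P = 28 + 22 = 50)
W(Y, X) = -19 (W(Y, X) = -15 - 4 = -19)
1/((-27 + 17*31) + W(-85, P)) = 1/((-27 + 17*31) - 19) = 1/((-27 + 527) - 19) = 1/(500 - 19) = 1/481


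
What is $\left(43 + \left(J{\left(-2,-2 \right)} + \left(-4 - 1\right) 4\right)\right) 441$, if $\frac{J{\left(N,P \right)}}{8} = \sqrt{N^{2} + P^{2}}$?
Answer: $10143 + 7056 \sqrt{2} \approx 20122.0$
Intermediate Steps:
$J{\left(N,P \right)} = 8 \sqrt{N^{2} + P^{2}}$
$\left(43 + \left(J{\left(-2,-2 \right)} + \left(-4 - 1\right) 4\right)\right) 441 = \left(43 + \left(8 \sqrt{\left(-2\right)^{2} + \left(-2\right)^{2}} + \left(-4 - 1\right) 4\right)\right) 441 = \left(43 + \left(8 \sqrt{4 + 4} - 20\right)\right) 441 = \left(43 - \left(20 - 8 \sqrt{8}\right)\right) 441 = \left(43 - \left(20 - 8 \cdot 2 \sqrt{2}\right)\right) 441 = \left(43 - \left(20 - 16 \sqrt{2}\right)\right) 441 = \left(23 + 16 \sqrt{2}\right) 441 = 10143 + 7056 \sqrt{2}$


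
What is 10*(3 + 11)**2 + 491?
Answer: 2451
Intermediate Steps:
10*(3 + 11)**2 + 491 = 10*14**2 + 491 = 10*196 + 491 = 1960 + 491 = 2451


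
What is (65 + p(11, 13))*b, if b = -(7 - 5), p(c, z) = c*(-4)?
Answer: -42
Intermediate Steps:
p(c, z) = -4*c
b = -2 (b = -1*2 = -2)
(65 + p(11, 13))*b = (65 - 4*11)*(-2) = (65 - 44)*(-2) = 21*(-2) = -42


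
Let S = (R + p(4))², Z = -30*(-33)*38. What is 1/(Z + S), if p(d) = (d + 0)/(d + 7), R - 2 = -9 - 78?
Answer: 121/5418781 ≈ 2.2330e-5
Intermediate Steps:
R = -85 (R = 2 + (-9 - 78) = 2 - 87 = -85)
p(d) = d/(7 + d)
Z = 37620 (Z = 990*38 = 37620)
S = 866761/121 (S = (-85 + 4/(7 + 4))² = (-85 + 4/11)² = (-931/11)² = 866761/121 ≈ 7163.3)
1/(Z + S) = 1/(37620 + 866761/121) = 1/(5418781/121) = 121/5418781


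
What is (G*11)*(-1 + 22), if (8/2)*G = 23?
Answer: 5313/4 ≈ 1328.3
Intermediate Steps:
G = 23/4 (G = (¼)*23 = 23/4 ≈ 5.7500)
(G*11)*(-1 + 22) = ((23/4)*11)*(-1 + 22) = (253/4)*21 = 5313/4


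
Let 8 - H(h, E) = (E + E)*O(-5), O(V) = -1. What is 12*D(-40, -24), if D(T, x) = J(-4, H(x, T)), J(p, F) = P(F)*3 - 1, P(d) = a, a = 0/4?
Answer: -12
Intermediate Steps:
a = 0 (a = 0*(¼) = 0)
H(h, E) = 8 + 2*E (H(h, E) = 8 - (E + E)*(-1) = 8 - 2*E*(-1) = 8 - (-2)*E = 8 + 2*E)
P(d) = 0
J(p, F) = -1 (J(p, F) = 0*3 - 1 = 0 - 1 = -1)
D(T, x) = -1
12*D(-40, -24) = 12*(-1) = -12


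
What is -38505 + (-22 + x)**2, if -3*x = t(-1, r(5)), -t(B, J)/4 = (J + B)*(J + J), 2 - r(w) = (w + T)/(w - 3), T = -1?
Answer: -38021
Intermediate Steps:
r(w) = 2 - (-1 + w)/(-3 + w) (r(w) = 2 - (w - 1)/(w - 3) = 2 - (-1 + w)/(-3 + w))
t(B, J) = -8*J*(B + J) (t(B, J) = -4*(J + B)*(J + J) = -4*(B + J)*2*J = -8*J*(B + J))
x = 0 (x = -(-8)*(-5 + 5)/(-3 + 5)*(-1 + (-5 + 5)/(-3 + 5))/3 = -(-8)*0/2*(-1 + 0/2)/3 = -(-8)*(1/2)*0*(-1 + (1/2)*0)/3 = -(-8)*0*(-1 + 0)/3 = -(-8)*0*(-1)/3 = -1/3*0 = 0)
-38505 + (-22 + x)**2 = -38505 + (-22 + 0)**2 = -38505 + (-22)**2 = -38505 + 484 = -38021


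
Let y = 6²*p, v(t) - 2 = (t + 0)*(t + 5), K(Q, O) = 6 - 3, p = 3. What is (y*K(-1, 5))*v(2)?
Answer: 5184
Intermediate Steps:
K(Q, O) = 3
v(t) = 2 + t*(5 + t) (v(t) = 2 + (t + 0)*(t + 5) = 2 + t*(5 + t))
y = 108 (y = 6²*3 = 36*3 = 108)
(y*K(-1, 5))*v(2) = (108*3)*(2 + 2² + 5*2) = 324*(2 + 4 + 10) = 324*16 = 5184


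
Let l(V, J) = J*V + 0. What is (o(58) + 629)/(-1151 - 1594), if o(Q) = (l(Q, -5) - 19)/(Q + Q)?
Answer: -14531/63684 ≈ -0.22817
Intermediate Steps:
l(V, J) = J*V
o(Q) = (-19 - 5*Q)/(2*Q) (o(Q) = (-5*Q - 19)/(Q + Q) = (-19 - 5*Q)/((2*Q)) = (-19 - 5*Q)*(1/(2*Q)) = (-19 - 5*Q)/(2*Q))
(o(58) + 629)/(-1151 - 1594) = ((½)*(-19 - 5*58)/58 + 629)/(-1151 - 1594) = ((½)*(1/58)*(-19 - 290) + 629)/(-2745) = ((½)*(1/58)*(-309) + 629)*(-1/2745) = (-309/116 + 629)*(-1/2745) = (72655/116)*(-1/2745) = -14531/63684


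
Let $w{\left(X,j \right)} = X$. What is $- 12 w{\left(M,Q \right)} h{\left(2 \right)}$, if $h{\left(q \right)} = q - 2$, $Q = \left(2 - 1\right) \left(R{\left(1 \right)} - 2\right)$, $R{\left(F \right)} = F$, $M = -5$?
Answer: $0$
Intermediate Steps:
$Q = -1$ ($Q = \left(2 - 1\right) \left(1 - 2\right) = 1 \left(-1\right) = -1$)
$h{\left(q \right)} = -2 + q$
$- 12 w{\left(M,Q \right)} h{\left(2 \right)} = \left(-12\right) \left(-5\right) \left(-2 + 2\right) = 60 \cdot 0 = 0$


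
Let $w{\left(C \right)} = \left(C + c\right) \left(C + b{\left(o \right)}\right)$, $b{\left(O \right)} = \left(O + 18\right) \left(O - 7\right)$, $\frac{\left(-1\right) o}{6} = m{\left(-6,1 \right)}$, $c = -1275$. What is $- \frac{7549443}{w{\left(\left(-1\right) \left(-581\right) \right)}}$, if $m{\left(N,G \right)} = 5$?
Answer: $\frac{7549443}{711350} \approx 10.613$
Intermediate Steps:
$o = -30$ ($o = \left(-6\right) 5 = -30$)
$b{\left(O \right)} = \left(-7 + O\right) \left(18 + O\right)$ ($b{\left(O \right)} = \left(18 + O\right) \left(-7 + O\right) = \left(-7 + O\right) \left(18 + O\right)$)
$w{\left(C \right)} = \left(-1275 + C\right) \left(444 + C\right)$ ($w{\left(C \right)} = \left(C - 1275\right) \left(C + \left(-126 + \left(-30\right)^{2} + 11 \left(-30\right)\right)\right) = \left(-1275 + C\right) \left(C - -444\right) = \left(-1275 + C\right) \left(C + 444\right) = \left(-1275 + C\right) \left(444 + C\right)$)
$- \frac{7549443}{w{\left(\left(-1\right) \left(-581\right) \right)}} = - \frac{7549443}{-566100 + \left(\left(-1\right) \left(-581\right)\right)^{2} - 831 \left(\left(-1\right) \left(-581\right)\right)} = - \frac{7549443}{-566100 + 581^{2} - 482811} = - \frac{7549443}{-566100 + 337561 - 482811} = - \frac{7549443}{-711350} = \left(-7549443\right) \left(- \frac{1}{711350}\right) = \frac{7549443}{711350}$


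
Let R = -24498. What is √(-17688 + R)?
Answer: I*√42186 ≈ 205.39*I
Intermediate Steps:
√(-17688 + R) = √(-17688 - 24498) = √(-42186) = I*√42186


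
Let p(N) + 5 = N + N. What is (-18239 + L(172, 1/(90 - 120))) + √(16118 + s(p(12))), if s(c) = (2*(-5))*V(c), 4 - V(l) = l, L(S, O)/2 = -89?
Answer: -18417 + 14*√83 ≈ -18289.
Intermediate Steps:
L(S, O) = -178 (L(S, O) = 2*(-89) = -178)
p(N) = -5 + 2*N (p(N) = -5 + (N + N) = -5 + 2*N)
V(l) = 4 - l
s(c) = -40 + 10*c (s(c) = (2*(-5))*(4 - c) = -10*(4 - c) = -40 + 10*c)
(-18239 + L(172, 1/(90 - 120))) + √(16118 + s(p(12))) = (-18239 - 178) + √(16118 + (-40 + 10*(-5 + 2*12))) = -18417 + √(16118 + (-40 + 10*(-5 + 24))) = -18417 + √(16118 + (-40 + 10*19)) = -18417 + √(16118 + (-40 + 190)) = -18417 + √(16118 + 150) = -18417 + √16268 = -18417 + 14*√83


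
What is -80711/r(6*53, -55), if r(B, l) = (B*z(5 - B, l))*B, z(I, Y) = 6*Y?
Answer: 80711/33370920 ≈ 0.0024186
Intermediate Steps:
r(B, l) = 6*l*B**2 (r(B, l) = (B*(6*l))*B = (6*B*l)*B = 6*l*B**2)
-80711/r(6*53, -55) = -80711/(6*(-55)*(6*53)**2) = -80711/(6*(-55)*318**2) = -80711/(6*(-55)*101124) = -80711/(-33370920) = -80711*(-1/33370920) = 80711/33370920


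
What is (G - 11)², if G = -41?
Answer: 2704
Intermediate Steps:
(G - 11)² = (-41 - 11)² = (-52)² = 2704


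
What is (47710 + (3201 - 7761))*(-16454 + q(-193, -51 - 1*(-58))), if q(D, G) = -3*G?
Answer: -710896250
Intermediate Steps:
(47710 + (3201 - 7761))*(-16454 + q(-193, -51 - 1*(-58))) = (47710 + (3201 - 7761))*(-16454 - 3*(-51 - 1*(-58))) = (47710 - 4560)*(-16454 - 3*(-51 + 58)) = 43150*(-16454 - 3*7) = 43150*(-16454 - 21) = 43150*(-16475) = -710896250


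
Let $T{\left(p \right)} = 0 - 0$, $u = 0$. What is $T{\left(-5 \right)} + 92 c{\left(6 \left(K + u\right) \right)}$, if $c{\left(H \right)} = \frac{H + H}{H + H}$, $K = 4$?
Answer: $92$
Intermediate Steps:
$c{\left(H \right)} = 1$ ($c{\left(H \right)} = \frac{2 H}{2 H} = 2 H \frac{1}{2 H} = 1$)
$T{\left(p \right)} = 0$ ($T{\left(p \right)} = 0 + 0 = 0$)
$T{\left(-5 \right)} + 92 c{\left(6 \left(K + u\right) \right)} = 0 + 92 \cdot 1 = 0 + 92 = 92$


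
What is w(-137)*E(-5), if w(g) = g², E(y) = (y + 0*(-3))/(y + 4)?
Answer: 93845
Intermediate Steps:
E(y) = y/(4 + y) (E(y) = (y + 0)/(4 + y) = y/(4 + y))
w(-137)*E(-5) = (-137)²*(-5/(4 - 5)) = 18769*(-5/(-1)) = 18769*(-5*(-1)) = 18769*5 = 93845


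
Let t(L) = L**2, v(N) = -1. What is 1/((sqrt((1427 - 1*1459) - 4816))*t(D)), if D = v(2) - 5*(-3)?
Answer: -I*sqrt(303)/237552 ≈ -7.3276e-5*I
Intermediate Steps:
D = 14 (D = -1 - 5*(-3) = -1 + 15 = 14)
1/((sqrt((1427 - 1*1459) - 4816))*t(D)) = 1/((sqrt((1427 - 1*1459) - 4816))*(14**2)) = 1/(sqrt((1427 - 1459) - 4816)*196) = (1/196)/sqrt(-32 - 4816) = (1/196)/sqrt(-4848) = (1/196)/(4*I*sqrt(303)) = -I*sqrt(303)/1212*(1/196) = -I*sqrt(303)/237552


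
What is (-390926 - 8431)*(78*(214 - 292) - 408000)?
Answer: 165367343988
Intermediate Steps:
(-390926 - 8431)*(78*(214 - 292) - 408000) = -399357*(78*(-78) - 408000) = -399357*(-6084 - 408000) = -399357*(-414084) = 165367343988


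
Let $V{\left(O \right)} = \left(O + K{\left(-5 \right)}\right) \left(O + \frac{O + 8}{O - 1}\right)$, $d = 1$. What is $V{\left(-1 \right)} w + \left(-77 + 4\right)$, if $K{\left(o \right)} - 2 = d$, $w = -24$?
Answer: $143$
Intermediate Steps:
$K{\left(o \right)} = 3$ ($K{\left(o \right)} = 2 + 1 = 3$)
$V{\left(O \right)} = \left(3 + O\right) \left(O + \frac{8 + O}{-1 + O}\right)$ ($V{\left(O \right)} = \left(O + 3\right) \left(O + \frac{O + 8}{O - 1}\right) = \left(3 + O\right) \left(O + \frac{8 + O}{-1 + O}\right)$)
$V{\left(-1 \right)} w + \left(-77 + 4\right) = \frac{24 + \left(-1\right)^{3} + 3 \left(-1\right)^{2} + 8 \left(-1\right)}{-1 - 1} \left(-24\right) + \left(-77 + 4\right) = \frac{24 - 1 + 3 \cdot 1 - 8}{-2} \left(-24\right) - 73 = - \frac{24 - 1 + 3 - 8}{2} \left(-24\right) - 73 = \left(- \frac{1}{2}\right) 18 \left(-24\right) - 73 = \left(-9\right) \left(-24\right) - 73 = 216 - 73 = 143$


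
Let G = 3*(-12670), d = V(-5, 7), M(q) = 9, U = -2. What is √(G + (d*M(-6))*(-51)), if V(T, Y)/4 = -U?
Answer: I*√41682 ≈ 204.16*I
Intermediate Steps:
V(T, Y) = 8 (V(T, Y) = 4*(-1*(-2)) = 4*2 = 8)
d = 8
G = -38010
√(G + (d*M(-6))*(-51)) = √(-38010 + (8*9)*(-51)) = √(-38010 + 72*(-51)) = √(-38010 - 3672) = √(-41682) = I*√41682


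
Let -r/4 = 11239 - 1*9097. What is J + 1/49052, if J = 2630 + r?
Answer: -291270775/49052 ≈ -5938.0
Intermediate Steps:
r = -8568 (r = -4*(11239 - 1*9097) = -4*(11239 - 9097) = -4*2142 = -8568)
J = -5938 (J = 2630 - 8568 = -5938)
J + 1/49052 = -5938 + 1/49052 = -291270775/49052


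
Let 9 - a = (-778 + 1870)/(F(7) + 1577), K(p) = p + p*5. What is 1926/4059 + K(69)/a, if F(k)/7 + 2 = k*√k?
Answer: 210779927660/4184008631 - 1230684*√7/9277181 ≈ 50.027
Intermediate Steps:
F(k) = -14 + 7*k^(3/2) (F(k) = -14 + 7*(k*√k) = -14 + 7*k^(3/2))
K(p) = 6*p (K(p) = p + 5*p = 6*p)
a = 9 - 1092/(1563 + 49*√7) (a = 9 - (-778 + 1870)/((-14 + 7*7^(3/2)) + 1577) = 9 - 1092/((-14 + 7*(7*√7)) + 1577) = 9 - 1092/((-14 + 49*√7) + 1577) = 9 - 1092/(1563 + 49*√7) ≈ 8.3549)
1926/4059 + K(69)/a = 1926/4059 + (6*69)/(10064331/1213081 + 26754*√7/1213081) = 1926*(1/4059) + 414/(10064331/1213081 + 26754*√7/1213081) = 214/451 + 414/(10064331/1213081 + 26754*√7/1213081)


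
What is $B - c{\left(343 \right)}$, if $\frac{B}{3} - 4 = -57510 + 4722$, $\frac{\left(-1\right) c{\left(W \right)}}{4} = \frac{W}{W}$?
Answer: $-158348$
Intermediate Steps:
$c{\left(W \right)} = -4$ ($c{\left(W \right)} = - 4 \frac{W}{W} = \left(-4\right) 1 = -4$)
$B = -158352$ ($B = 12 + 3 \left(-57510 + 4722\right) = 12 + 3 \left(-52788\right) = 12 - 158364 = -158352$)
$B - c{\left(343 \right)} = -158352 - -4 = -158352 + 4 = -158348$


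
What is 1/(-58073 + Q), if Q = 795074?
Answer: 1/737001 ≈ 1.3568e-6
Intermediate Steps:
1/(-58073 + Q) = 1/(-58073 + 795074) = 1/737001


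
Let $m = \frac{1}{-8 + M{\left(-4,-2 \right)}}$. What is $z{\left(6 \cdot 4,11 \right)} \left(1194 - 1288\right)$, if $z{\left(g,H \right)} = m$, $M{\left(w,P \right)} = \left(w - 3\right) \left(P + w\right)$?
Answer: $- \frac{47}{17} \approx -2.7647$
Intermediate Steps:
$M{\left(w,P \right)} = \left(-3 + w\right) \left(P + w\right)$
$m = \frac{1}{34}$ ($m = \frac{1}{-8 - \left(-26 - 16\right)} = \frac{1}{-8 + \left(16 + 6 + 12 + 8\right)} = \frac{1}{-8 + 42} = \frac{1}{34} \approx 0.029412$)
$z{\left(g,H \right)} = \frac{1}{34}$
$z{\left(6 \cdot 4,11 \right)} \left(1194 - 1288\right) = \frac{1194 - 1288}{34} = \frac{1}{34} \left(-94\right) = - \frac{47}{17}$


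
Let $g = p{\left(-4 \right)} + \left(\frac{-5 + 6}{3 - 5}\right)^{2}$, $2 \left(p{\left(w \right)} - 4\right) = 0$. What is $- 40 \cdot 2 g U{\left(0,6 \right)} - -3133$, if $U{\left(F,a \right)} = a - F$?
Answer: $1093$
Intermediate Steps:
$p{\left(w \right)} = 4$ ($p{\left(w \right)} = 4 + \frac{1}{2} \cdot 0 = 4 + 0 = 4$)
$g = \frac{17}{4}$ ($g = 4 + \left(\frac{-5 + 6}{3 - 5}\right)^{2} = 4 + \left(1 \frac{1}{-2}\right)^{2} = 4 + \left(1 \left(- \frac{1}{2}\right)\right)^{2} = 4 + \left(- \frac{1}{2}\right)^{2} = 4 + \frac{1}{4} = \frac{17}{4} \approx 4.25$)
$- 40 \cdot 2 g U{\left(0,6 \right)} - -3133 = - 40 \cdot 2 \cdot \frac{17}{4} \left(6 - 0\right) - -3133 = - 40 \frac{17 \left(6 + 0\right)}{2} + 3133 = - 40 \cdot \frac{17}{2} \cdot 6 + 3133 = \left(-40\right) 51 + 3133 = -2040 + 3133 = 1093$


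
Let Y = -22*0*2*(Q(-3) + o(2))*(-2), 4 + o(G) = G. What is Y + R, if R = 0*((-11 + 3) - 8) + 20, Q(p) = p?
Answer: 20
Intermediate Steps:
o(G) = -4 + G
R = 20 (R = 0*(-8 - 8) + 20 = 0*(-16) + 20 = 0 + 20 = 20)
Y = 0 (Y = -22*0*2*(-3 + (-4 + 2))*(-2) = -0*(-3 - 2)*(-2) = -0*(-5*(-2)) = -0*10 = -22*0 = 0)
Y + R = 0 + 20 = 20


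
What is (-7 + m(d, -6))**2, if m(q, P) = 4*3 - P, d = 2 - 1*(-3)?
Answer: 121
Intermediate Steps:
d = 5 (d = 2 + 3 = 5)
m(q, P) = 12 - P
(-7 + m(d, -6))**2 = (-7 + (12 - 1*(-6)))**2 = (-7 + (12 + 6))**2 = (-7 + 18)**2 = 11**2 = 121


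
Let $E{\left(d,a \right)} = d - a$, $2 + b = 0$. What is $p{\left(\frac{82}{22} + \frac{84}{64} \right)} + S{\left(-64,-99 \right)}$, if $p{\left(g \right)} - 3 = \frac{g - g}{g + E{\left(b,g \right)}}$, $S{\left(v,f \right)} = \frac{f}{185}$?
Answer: $\frac{456}{185} \approx 2.4649$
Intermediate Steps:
$b = -2$ ($b = -2 + 0 = -2$)
$S{\left(v,f \right)} = \frac{f}{185}$ ($S{\left(v,f \right)} = f \frac{1}{185} = \frac{f}{185}$)
$p{\left(g \right)} = 3$ ($p{\left(g \right)} = 3 + \frac{g - g}{g - \left(2 + g\right)} = 3 + \frac{0}{-2} = 3 + 0 \left(- \frac{1}{2}\right) = 3 + 0 = 3$)
$p{\left(\frac{82}{22} + \frac{84}{64} \right)} + S{\left(-64,-99 \right)} = 3 + \frac{1}{185} \left(-99\right) = 3 - \frac{99}{185} = \frac{456}{185}$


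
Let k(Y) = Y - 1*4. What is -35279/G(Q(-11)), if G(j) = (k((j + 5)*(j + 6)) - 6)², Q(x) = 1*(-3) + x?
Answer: -35279/3844 ≈ -9.1777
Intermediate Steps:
k(Y) = -4 + Y (k(Y) = Y - 4 = -4 + Y)
Q(x) = -3 + x
G(j) = (-10 + (5 + j)*(6 + j))² (G(j) = ((-4 + (j + 5)*(j + 6)) - 6)² = ((-4 + (5 + j)*(6 + j)) - 6)² = (-10 + (5 + j)*(6 + j))²)
-35279/G(Q(-11)) = -35279/(20 + (-3 - 11)² + 11*(-3 - 11))² = -35279/(20 + (-14)² + 11*(-14))² = -35279/(20 + 196 - 154)² = -35279/(62²) = -35279/3844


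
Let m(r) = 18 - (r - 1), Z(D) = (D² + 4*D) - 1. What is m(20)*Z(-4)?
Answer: 1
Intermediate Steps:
Z(D) = -1 + D² + 4*D
m(r) = 19 - r (m(r) = 18 - (-1 + r) = 18 + (1 - r) = 19 - r)
m(20)*Z(-4) = (19 - 1*20)*(-1 + (-4)² + 4*(-4)) = (19 - 20)*(-1 + 16 - 16) = -1*(-1) = 1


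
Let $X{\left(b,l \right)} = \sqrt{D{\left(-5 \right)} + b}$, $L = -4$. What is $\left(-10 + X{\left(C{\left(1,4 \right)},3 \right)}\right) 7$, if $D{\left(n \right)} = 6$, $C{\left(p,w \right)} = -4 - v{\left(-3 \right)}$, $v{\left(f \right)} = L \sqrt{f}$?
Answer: $-70 + 7 \sqrt{2 + 4 i \sqrt{3}} \approx -54.978 + 11.299 i$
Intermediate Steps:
$v{\left(f \right)} = - 4 \sqrt{f}$
$C{\left(p,w \right)} = -4 + 4 i \sqrt{3}$ ($C{\left(p,w \right)} = -4 - - 4 \sqrt{-3} = -4 - - 4 i \sqrt{3} = -4 + 4 i \sqrt{3}$)
$X{\left(b,l \right)} = \sqrt{6 + b}$
$\left(-10 + X{\left(C{\left(1,4 \right)},3 \right)}\right) 7 = \left(-10 + \sqrt{6 - \left(4 - 4 i \sqrt{3}\right)}\right) 7 = \left(-10 + \sqrt{2 + 4 i \sqrt{3}}\right) 7 = -70 + 7 \sqrt{2 + 4 i \sqrt{3}}$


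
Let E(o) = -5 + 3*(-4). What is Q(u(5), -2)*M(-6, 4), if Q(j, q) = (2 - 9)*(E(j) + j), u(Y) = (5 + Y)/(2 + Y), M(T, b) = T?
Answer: -654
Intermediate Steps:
E(o) = -17 (E(o) = -5 - 12 = -17)
u(Y) = (5 + Y)/(2 + Y)
Q(j, q) = 119 - 7*j (Q(j, q) = (2 - 9)*(-17 + j) = -7*(-17 + j) = 119 - 7*j)
Q(u(5), -2)*M(-6, 4) = (119 - 7*(5 + 5)/(2 + 5))*(-6) = (119 - 7*10/7)*(-6) = (119 - 10)*(-6) = 109*(-6) = -654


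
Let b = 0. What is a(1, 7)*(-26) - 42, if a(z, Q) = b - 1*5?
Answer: 88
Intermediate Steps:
a(z, Q) = -5 (a(z, Q) = 0 - 1*5 = 0 - 5 = -5)
a(1, 7)*(-26) - 42 = -5*(-26) - 42 = 130 - 42 = 88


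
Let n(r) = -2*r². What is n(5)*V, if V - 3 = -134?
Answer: 6550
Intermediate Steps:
V = -131 (V = 3 - 134 = -131)
n(5)*V = -2*5²*(-131) = -2*25*(-131) = -50*(-131) = 6550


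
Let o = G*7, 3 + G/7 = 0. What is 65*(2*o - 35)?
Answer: -21385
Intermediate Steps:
G = -21 (G = -21 + 7*0 = -21 + 0 = -21)
o = -147 (o = -21*7 = -147)
65*(2*o - 35) = 65*(2*(-147) - 35) = 65*(-294 - 35) = 65*(-329) = -21385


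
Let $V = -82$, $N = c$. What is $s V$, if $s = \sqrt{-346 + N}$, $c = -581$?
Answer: $- 246 i \sqrt{103} \approx - 2496.6 i$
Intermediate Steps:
$N = -581$
$s = 3 i \sqrt{103}$ ($s = \sqrt{-346 - 581} = \sqrt{-927} = 3 i \sqrt{103} \approx 30.447 i$)
$s V = 3 i \sqrt{103} \left(-82\right) = - 246 i \sqrt{103}$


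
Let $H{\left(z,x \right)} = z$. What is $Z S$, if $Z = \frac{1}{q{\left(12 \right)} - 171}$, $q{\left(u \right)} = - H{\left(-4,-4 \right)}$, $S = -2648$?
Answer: $\frac{2648}{167} \approx 15.856$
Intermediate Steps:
$q{\left(u \right)} = 4$ ($q{\left(u \right)} = \left(-1\right) \left(-4\right) = 4$)
$Z = - \frac{1}{167}$ ($Z = \frac{1}{4 - 171} = \frac{1}{-167} = - \frac{1}{167} \approx -0.005988$)
$Z S = \left(- \frac{1}{167}\right) \left(-2648\right) = \frac{2648}{167}$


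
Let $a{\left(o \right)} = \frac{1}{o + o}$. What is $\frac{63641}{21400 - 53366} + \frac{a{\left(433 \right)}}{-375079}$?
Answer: $- \frac{5167942179335}{2595786355481} \approx -1.9909$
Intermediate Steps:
$a{\left(o \right)} = \frac{1}{2 o}$
$\frac{63641}{21400 - 53366} + \frac{a{\left(433 \right)}}{-375079} = \frac{63641}{21400 - 53366} + \frac{\frac{1}{2} \cdot \frac{1}{433}}{-375079} = \frac{63641}{21400 - 53366} + \frac{1}{2} \cdot \frac{1}{433} \left(- \frac{1}{375079}\right) = \frac{63641}{-31966} + \frac{1}{866} \left(- \frac{1}{375079}\right) = 63641 \left(- \frac{1}{31966}\right) - \frac{1}{324818414} = - \frac{63641}{31966} - \frac{1}{324818414} = - \frac{5167942179335}{2595786355481}$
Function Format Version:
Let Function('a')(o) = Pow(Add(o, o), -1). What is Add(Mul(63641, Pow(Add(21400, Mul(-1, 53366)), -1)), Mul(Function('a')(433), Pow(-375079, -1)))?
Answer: Rational(-5167942179335, 2595786355481) ≈ -1.9909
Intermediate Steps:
Function('a')(o) = Mul(Rational(1, 2), Pow(o, -1)) (Function('a')(o) = Pow(Mul(2, o), -1) = Mul(Rational(1, 2), Pow(o, -1)))
Add(Mul(63641, Pow(Add(21400, Mul(-1, 53366)), -1)), Mul(Function('a')(433), Pow(-375079, -1))) = Add(Mul(63641, Pow(Add(21400, Mul(-1, 53366)), -1)), Mul(Mul(Rational(1, 2), Pow(433, -1)), Pow(-375079, -1))) = Add(Mul(63641, Pow(Add(21400, -53366), -1)), Mul(Mul(Rational(1, 2), Rational(1, 433)), Rational(-1, 375079))) = Add(Mul(63641, Pow(-31966, -1)), Mul(Rational(1, 866), Rational(-1, 375079))) = Add(Mul(63641, Rational(-1, 31966)), Rational(-1, 324818414)) = Add(Rational(-63641, 31966), Rational(-1, 324818414)) = Rational(-5167942179335, 2595786355481)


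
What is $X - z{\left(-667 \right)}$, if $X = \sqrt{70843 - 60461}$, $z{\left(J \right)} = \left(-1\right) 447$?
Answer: $447 + \sqrt{10382} \approx 548.89$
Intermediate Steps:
$z{\left(J \right)} = -447$
$X = \sqrt{10382}$ ($X = \sqrt{70843 - 60461} = \sqrt{10382} \approx 101.89$)
$X - z{\left(-667 \right)} = \sqrt{10382} - -447 = \sqrt{10382} + 447 = 447 + \sqrt{10382}$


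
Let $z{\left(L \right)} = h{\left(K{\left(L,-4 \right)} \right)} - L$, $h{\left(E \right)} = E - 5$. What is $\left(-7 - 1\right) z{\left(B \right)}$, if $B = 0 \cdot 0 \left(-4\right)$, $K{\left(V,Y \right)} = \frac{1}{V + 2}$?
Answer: $36$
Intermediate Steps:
$K{\left(V,Y \right)} = \frac{1}{2 + V}$
$B = 0$ ($B = 0 \left(-4\right) = 0$)
$h{\left(E \right)} = -5 + E$ ($h{\left(E \right)} = E - 5 = -5 + E$)
$z{\left(L \right)} = -5 + \frac{1}{2 + L} - L$ ($z{\left(L \right)} = \left(-5 + \frac{1}{2 + L}\right) - L = -5 + \frac{1}{2 + L} - L$)
$\left(-7 - 1\right) z{\left(B \right)} = \left(-7 - 1\right) \frac{1 - \left(2 + 0\right) \left(5 + 0\right)}{2 + 0} = - 8 \frac{1 - 2 \cdot 5}{2} = - 8 \frac{1 - 10}{2} = - 8 \cdot \frac{1}{2} \left(-9\right) = \left(-8\right) \left(- \frac{9}{2}\right) = 36$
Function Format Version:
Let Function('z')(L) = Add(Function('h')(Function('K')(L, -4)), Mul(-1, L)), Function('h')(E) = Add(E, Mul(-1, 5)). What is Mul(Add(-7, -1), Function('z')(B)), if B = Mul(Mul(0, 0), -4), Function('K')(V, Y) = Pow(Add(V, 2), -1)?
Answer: 36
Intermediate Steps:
Function('K')(V, Y) = Pow(Add(2, V), -1)
B = 0 (B = Mul(0, -4) = 0)
Function('h')(E) = Add(-5, E) (Function('h')(E) = Add(E, -5) = Add(-5, E))
Function('z')(L) = Add(-5, Pow(Add(2, L), -1), Mul(-1, L)) (Function('z')(L) = Add(Add(-5, Pow(Add(2, L), -1)), Mul(-1, L)) = Add(-5, Pow(Add(2, L), -1), Mul(-1, L)))
Mul(Add(-7, -1), Function('z')(B)) = Mul(Add(-7, -1), Mul(Pow(Add(2, 0), -1), Add(1, Mul(-1, Add(2, 0), Add(5, 0))))) = Mul(-8, Mul(Pow(2, -1), Add(1, Mul(-1, 2, 5)))) = Mul(-8, Mul(Rational(1, 2), Add(1, -10))) = Mul(-8, Mul(Rational(1, 2), -9)) = Mul(-8, Rational(-9, 2)) = 36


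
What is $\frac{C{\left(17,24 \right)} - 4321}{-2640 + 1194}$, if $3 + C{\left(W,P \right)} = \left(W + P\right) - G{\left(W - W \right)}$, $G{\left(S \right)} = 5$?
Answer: $\frac{2144}{723} \approx 2.9654$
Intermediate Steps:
$C{\left(W,P \right)} = -8 + P + W$ ($C{\left(W,P \right)} = -3 - \left(5 - P - W\right) = -3 + \left(-5 + P + W\right) = -8 + P + W$)
$\frac{C{\left(17,24 \right)} - 4321}{-2640 + 1194} = \frac{\left(-8 + 24 + 17\right) - 4321}{-2640 + 1194} = \frac{33 - 4321}{-1446} = \left(-4288\right) \left(- \frac{1}{1446}\right) = \frac{2144}{723}$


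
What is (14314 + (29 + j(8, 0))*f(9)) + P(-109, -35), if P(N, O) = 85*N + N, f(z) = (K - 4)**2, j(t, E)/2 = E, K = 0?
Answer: 5404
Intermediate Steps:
j(t, E) = 2*E
f(z) = 16 (f(z) = (0 - 4)**2 = (-4)**2 = 16)
P(N, O) = 86*N
(14314 + (29 + j(8, 0))*f(9)) + P(-109, -35) = (14314 + (29 + 2*0)*16) + 86*(-109) = (14314 + (29 + 0)*16) - 9374 = (14314 + 29*16) - 9374 = (14314 + 464) - 9374 = 14778 - 9374 = 5404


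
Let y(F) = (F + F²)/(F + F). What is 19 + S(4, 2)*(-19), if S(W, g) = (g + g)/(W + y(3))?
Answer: 19/3 ≈ 6.3333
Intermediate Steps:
y(F) = (F + F²)/(2*F) (y(F) = (F + F²)/((2*F)) = (F + F²)*(1/(2*F)) = (F + F²)/(2*F))
S(W, g) = 2*g/(2 + W) (S(W, g) = (g + g)/(W + (½ + (½)*3)) = (2*g)/(W + (½ + 3/2)) = (2*g)/(W + 2) = (2*g)/(2 + W) = 2*g/(2 + W))
19 + S(4, 2)*(-19) = 19 + (2*2/(2 + 4))*(-19) = 19 + (2*2/6)*(-19) = 19 + (2*2*(⅙))*(-19) = 19 + (⅔)*(-19) = 19 - 38/3 = 19/3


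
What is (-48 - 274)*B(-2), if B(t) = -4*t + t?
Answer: -1932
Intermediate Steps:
B(t) = -3*t
(-48 - 274)*B(-2) = (-48 - 274)*(-3*(-2)) = -322*6 = -1932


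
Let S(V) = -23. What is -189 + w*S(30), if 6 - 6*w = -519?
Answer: -4403/2 ≈ -2201.5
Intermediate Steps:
w = 175/2 (w = 1 - 1/6*(-519) = 1 + 173/2 = 175/2 ≈ 87.500)
-189 + w*S(30) = -189 + (175/2)*(-23) = -189 - 4025/2 = -4403/2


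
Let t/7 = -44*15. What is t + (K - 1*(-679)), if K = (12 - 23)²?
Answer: -3820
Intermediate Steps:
K = 121 (K = (-11)² = 121)
t = -4620 (t = 7*(-44*15) = 7*(-660) = -4620)
t + (K - 1*(-679)) = -4620 + (121 - 1*(-679)) = -4620 + (121 + 679) = -4620 + 800 = -3820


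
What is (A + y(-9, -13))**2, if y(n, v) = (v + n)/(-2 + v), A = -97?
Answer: 2053489/225 ≈ 9126.6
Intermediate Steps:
y(n, v) = (n + v)/(-2 + v)
(A + y(-9, -13))**2 = (-97 + (-9 - 13)/(-2 - 13))**2 = (-97 - 22/(-15))**2 = (-97 - 1/15*(-22))**2 = (-97 + 22/15)**2 = (-1433/15)**2 = 2053489/225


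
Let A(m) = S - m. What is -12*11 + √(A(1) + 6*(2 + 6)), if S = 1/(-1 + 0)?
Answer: -132 + √46 ≈ -125.22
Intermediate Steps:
S = -1 (S = 1/(-1) = -1)
A(m) = -1 - m
-12*11 + √(A(1) + 6*(2 + 6)) = -12*11 + √((-1 - 1*1) + 6*(2 + 6)) = -132 + √((-1 - 1) + 6*8) = -132 + √(-2 + 48) = -132 + √46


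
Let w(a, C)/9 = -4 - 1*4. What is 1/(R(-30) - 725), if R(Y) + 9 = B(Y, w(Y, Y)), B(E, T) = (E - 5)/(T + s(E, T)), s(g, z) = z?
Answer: -144/105661 ≈ -0.0013628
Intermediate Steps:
w(a, C) = -72 (w(a, C) = 9*(-4 - 1*4) = 9*(-4 - 4) = 9*(-8) = -72)
B(E, T) = (-5 + E)/(2*T) (B(E, T) = (E - 5)/(T + T) = (-5 + E)/((2*T)) = (-5 + E)*(1/(2*T)) = (-5 + E)/(2*T))
R(Y) = -1291/144 - Y/144 (R(Y) = -9 + (1/2)*(-5 + Y)/(-72) = -9 + (1/2)*(-1/72)*(-5 + Y) = -9 + (5/144 - Y/144) = -1291/144 - Y/144)
1/(R(-30) - 725) = 1/((-1291/144 - 1/144*(-30)) - 725) = 1/((-1291/144 + 5/24) - 725) = 1/(-1261/144 - 725) = 1/(-105661/144) = -144/105661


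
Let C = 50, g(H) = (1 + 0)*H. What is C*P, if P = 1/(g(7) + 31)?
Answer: 25/19 ≈ 1.3158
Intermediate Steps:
g(H) = H (g(H) = 1*H = H)
P = 1/38 (P = 1/(7 + 31) = 1/38 ≈ 0.026316)
C*P = 50*(1/38) = 25/19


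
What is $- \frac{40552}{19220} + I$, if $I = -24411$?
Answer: $- \frac{117304993}{4805} \approx -24413.0$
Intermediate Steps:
$- \frac{40552}{19220} + I = - \frac{40552}{19220} - 24411 = \left(-40552\right) \frac{1}{19220} - 24411 = - \frac{10138}{4805} - 24411 = - \frac{117304993}{4805}$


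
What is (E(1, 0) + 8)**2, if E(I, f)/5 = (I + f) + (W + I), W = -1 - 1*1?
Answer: 64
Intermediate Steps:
W = -2 (W = -1 - 1 = -2)
E(I, f) = -10 + 5*f + 10*I (E(I, f) = 5*((I + f) + (-2 + I)) = 5*(-2 + f + 2*I) = -10 + 5*f + 10*I)
(E(1, 0) + 8)**2 = ((-10 + 5*0 + 10*1) + 8)**2 = ((-10 + 0 + 10) + 8)**2 = (0 + 8)**2 = 8**2 = 64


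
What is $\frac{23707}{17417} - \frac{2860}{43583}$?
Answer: $\frac{983409561}{759085111} \approx 1.2955$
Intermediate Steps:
$\frac{23707}{17417} - \frac{2860}{43583} = \frac{983409561}{759085111}$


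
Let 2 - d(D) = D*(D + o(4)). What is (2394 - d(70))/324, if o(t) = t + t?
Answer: 1963/81 ≈ 24.235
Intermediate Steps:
o(t) = 2*t
d(D) = 2 - D*(8 + D) (d(D) = 2 - D*(D + 2*4) = 2 - D*(D + 8) = 2 - D*(8 + D))
(2394 - d(70))/324 = (2394 - (2 - 1*70² - 8*70))/324 = (2394 - (2 - 1*4900 - 560))*(1/324) = (2394 - (2 - 4900 - 560))*(1/324) = (2394 - 1*(-5458))*(1/324) = (2394 + 5458)*(1/324) = 7852*(1/324) = 1963/81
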